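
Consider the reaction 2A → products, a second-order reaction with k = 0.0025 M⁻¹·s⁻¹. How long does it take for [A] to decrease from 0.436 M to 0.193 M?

1155 s

Step 1: For second-order: t = (1/[A] - 1/[A]₀)/k
Step 2: t = (1/0.193 - 1/0.436)/0.0025
Step 3: t = (5.181 - 2.294)/0.0025
Step 4: t = 2.888/0.0025 = 1155 s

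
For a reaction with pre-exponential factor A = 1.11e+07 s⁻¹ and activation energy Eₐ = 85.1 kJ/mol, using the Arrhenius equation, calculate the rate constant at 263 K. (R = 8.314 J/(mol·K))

1.39e-10 s⁻¹

Step 1: Use the Arrhenius equation: k = A × exp(-Eₐ/RT)
Step 2: Convert Eₐ to J/mol: 85.1 kJ/mol = 85100 J/mol
Step 3: Calculate the exponent: -Eₐ/(RT) = -85100/(8.314 × 263) = -38.91919
Step 4: k = 1.11e+07 × exp(-38.91919)
Step 5: k = 1.11e+07 × 1.25202e-17 = 1.3897e-10 s⁻¹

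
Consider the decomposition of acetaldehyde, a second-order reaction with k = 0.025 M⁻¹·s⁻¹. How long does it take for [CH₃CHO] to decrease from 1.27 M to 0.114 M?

319.4 s

Step 1: For second-order: t = (1/[CH₃CHO] - 1/[CH₃CHO]₀)/k
Step 2: t = (1/0.114 - 1/1.27)/0.025
Step 3: t = (8.772 - 0.7874)/0.025
Step 4: t = 7.985/0.025 = 319.4 s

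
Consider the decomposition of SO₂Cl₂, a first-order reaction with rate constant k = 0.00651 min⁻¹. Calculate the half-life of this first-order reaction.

106.5 min

Step 1: For a first-order reaction, t₁/₂ = ln(2)/k
Step 2: t₁/₂ = ln(2)/0.00651
Step 3: t₁/₂ = 0.6931/0.00651 = 106.5 min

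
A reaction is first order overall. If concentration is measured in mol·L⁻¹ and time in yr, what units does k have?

yr⁻¹

Step 1: For overall order n, rate = k × (concentration)^n.
Step 2: Rate has units mol·L⁻¹·yr⁻¹; concentration term has units (mol·L⁻¹)^1.
Step 3: k = rate / (concentration)^n, so units of k = (mol·L⁻¹)^(1-1)·yr⁻¹ = yr⁻¹.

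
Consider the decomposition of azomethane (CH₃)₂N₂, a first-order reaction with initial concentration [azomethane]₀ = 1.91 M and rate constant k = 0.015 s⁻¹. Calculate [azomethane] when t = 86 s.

0.5258 M

Step 1: For a first-order reaction: [azomethane] = [azomethane]₀ × e^(-kt)
Step 2: [azomethane] = 1.91 × e^(-0.015 × 86)
Step 3: [azomethane] = 1.91 × e^(-1.29)
Step 4: [azomethane] = 1.91 × 0.275271 = 0.5258 M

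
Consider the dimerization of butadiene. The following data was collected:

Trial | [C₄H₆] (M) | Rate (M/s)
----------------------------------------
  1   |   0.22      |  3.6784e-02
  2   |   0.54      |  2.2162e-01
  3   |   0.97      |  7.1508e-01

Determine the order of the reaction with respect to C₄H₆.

second order (2)

Step 1: Compare trials to find order n where rate₂/rate₁ = ([C₄H₆]₂/[C₄H₆]₁)^n
Step 2: rate₂/rate₁ = 2.2162e-01/3.6784e-02 = 6.025
Step 3: [C₄H₆]₂/[C₄H₆]₁ = 0.54/0.22 = 2.455
Step 4: n = ln(6.025)/ln(2.455) = 2.00 ≈ 2
Step 5: The reaction is second order in C₄H₆.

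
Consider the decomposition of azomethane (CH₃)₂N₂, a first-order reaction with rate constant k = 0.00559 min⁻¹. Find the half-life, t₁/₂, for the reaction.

124 min

Step 1: For a first-order reaction, t₁/₂ = ln(2)/k
Step 2: t₁/₂ = ln(2)/0.00559
Step 3: t₁/₂ = 0.6931/0.00559 = 124 min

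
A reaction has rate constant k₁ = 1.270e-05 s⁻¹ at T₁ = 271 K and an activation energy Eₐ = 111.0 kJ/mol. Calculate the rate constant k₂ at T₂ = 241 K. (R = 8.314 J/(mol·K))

2.757e-08 s⁻¹

Step 1: Use the two-temperature Arrhenius form: ln(k₂/k₁) = -Eₐ/R × (1/T₂ - 1/T₁)
Step 2: Convert Eₐ to J/mol: 111.0 kJ/mol = 111000 J/mol
Step 3: 1/T₂ - 1/T₁ = 1/241 - 1/271 = 4.593407e-04 K⁻¹
Step 4: ln(k₂/k₁) = -111000/8.314 × 4.593407e-04 = -6.13265
Step 5: k₂ = k₁ × exp(-6.13265) = 1.270e-05 × 2.17082e-03 = 2.757e-08 s⁻¹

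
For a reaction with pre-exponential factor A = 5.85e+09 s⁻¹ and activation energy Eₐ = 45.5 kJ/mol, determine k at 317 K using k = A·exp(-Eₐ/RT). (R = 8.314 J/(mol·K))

1.86e+02 s⁻¹

Step 1: Use the Arrhenius equation: k = A × exp(-Eₐ/RT)
Step 2: Convert Eₐ to J/mol: 45.5 kJ/mol = 45500 J/mol
Step 3: Calculate the exponent: -Eₐ/(RT) = -45500/(8.314 × 317) = -17.26403
Step 4: k = 5.85e+09 × exp(-17.26403)
Step 5: k = 5.85e+09 × 3.17927e-08 = 1.8599e+02 s⁻¹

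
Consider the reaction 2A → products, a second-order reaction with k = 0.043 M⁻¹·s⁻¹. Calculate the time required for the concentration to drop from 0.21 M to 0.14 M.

55.37 s

Step 1: For second-order: t = (1/[A] - 1/[A]₀)/k
Step 2: t = (1/0.14 - 1/0.21)/0.043
Step 3: t = (7.143 - 4.762)/0.043
Step 4: t = 2.381/0.043 = 55.37 s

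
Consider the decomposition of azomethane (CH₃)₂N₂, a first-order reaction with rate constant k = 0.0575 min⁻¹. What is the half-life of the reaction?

12.05 min

Step 1: For a first-order reaction, t₁/₂ = ln(2)/k
Step 2: t₁/₂ = ln(2)/0.0575
Step 3: t₁/₂ = 0.6931/0.0575 = 12.05 min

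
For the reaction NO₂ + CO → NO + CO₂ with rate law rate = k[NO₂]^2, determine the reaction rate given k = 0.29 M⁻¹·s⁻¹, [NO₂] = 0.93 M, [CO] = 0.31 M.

0.2508 M/s

Step 1: The rate law is rate = k[NO₂]^2
Step 2: Note that the rate does not depend on [CO] (zero order in CO).
Step 3: rate = 0.29 × (0.93)^2 = 0.250821 M/s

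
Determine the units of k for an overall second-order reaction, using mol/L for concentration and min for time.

(mol/L)⁻¹·min⁻¹

Step 1: For overall order n, rate = k × (concentration)^n.
Step 2: Rate has units mol/L·min⁻¹; concentration term has units (mol/L)^2.
Step 3: k = rate / (concentration)^n, so units of k = (mol/L)^(1-2)·min⁻¹ = (mol/L)⁻¹·min⁻¹.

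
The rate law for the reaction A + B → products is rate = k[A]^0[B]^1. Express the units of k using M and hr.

hr⁻¹

Step 1: Overall order = 0 + 1 = 1.
Step 2: rate has units M·hr⁻¹; [A]^0[B]^1 has units M^1.
Step 3: k = rate/([A]^0[B]^1), so units of k = M^(1-1)·hr⁻¹ = hr⁻¹.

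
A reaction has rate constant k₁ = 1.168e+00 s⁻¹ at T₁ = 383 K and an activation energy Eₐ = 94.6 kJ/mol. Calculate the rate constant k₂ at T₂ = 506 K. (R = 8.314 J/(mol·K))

1.599e+03 s⁻¹

Step 1: Use the two-temperature Arrhenius form: ln(k₂/k₁) = -Eₐ/R × (1/T₂ - 1/T₁)
Step 2: Convert Eₐ to J/mol: 94.6 kJ/mol = 94600 J/mol
Step 3: 1/T₂ - 1/T₁ = 1/506 - 1/383 = -6.346815e-04 K⁻¹
Step 4: ln(k₂/k₁) = -94600/8.314 × -6.346815e-04 = 7.22166
Step 5: k₂ = k₁ × exp(7.22166) = 1.168e+00 × 1.36876e+03 = 1.599e+03 s⁻¹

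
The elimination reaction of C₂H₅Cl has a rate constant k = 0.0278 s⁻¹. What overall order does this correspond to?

first order (1)

Step 1: The units of k for an nth-order reaction are (concentration)^(1-n)·(time)⁻¹.
Step 2: Here k has units s⁻¹, so the concentration exponent is 0.
Step 3: 1 - n = 0 ⇒ n = 1. The reaction is first order.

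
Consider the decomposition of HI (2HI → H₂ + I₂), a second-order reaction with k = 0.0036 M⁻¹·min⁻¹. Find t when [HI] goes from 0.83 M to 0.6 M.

128.3 min

Step 1: For second-order: t = (1/[HI] - 1/[HI]₀)/k
Step 2: t = (1/0.6 - 1/0.83)/0.0036
Step 3: t = (1.667 - 1.205)/0.0036
Step 4: t = 0.4618/0.0036 = 128.3 min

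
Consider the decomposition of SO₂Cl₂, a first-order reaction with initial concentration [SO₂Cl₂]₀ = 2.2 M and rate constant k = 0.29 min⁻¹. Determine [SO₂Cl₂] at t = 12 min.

0.06778 M

Step 1: For a first-order reaction: [SO₂Cl₂] = [SO₂Cl₂]₀ × e^(-kt)
Step 2: [SO₂Cl₂] = 2.2 × e^(-0.29 × 12)
Step 3: [SO₂Cl₂] = 2.2 × e^(-3.48)
Step 4: [SO₂Cl₂] = 2.2 × 0.0308074 = 0.06778 M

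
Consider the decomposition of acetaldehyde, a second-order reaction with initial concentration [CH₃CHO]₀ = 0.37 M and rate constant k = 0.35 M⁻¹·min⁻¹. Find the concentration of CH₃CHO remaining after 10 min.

0.1612 M

Step 1: For a second-order reaction: 1/[CH₃CHO] = 1/[CH₃CHO]₀ + kt
Step 2: 1/[CH₃CHO] = 1/0.37 + 0.35 × 10
Step 3: 1/[CH₃CHO] = 2.703 + 3.5 = 6.203
Step 4: [CH₃CHO] = 1/6.203 = 0.1612 M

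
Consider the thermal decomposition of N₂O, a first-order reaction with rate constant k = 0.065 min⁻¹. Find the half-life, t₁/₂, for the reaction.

10.66 min

Step 1: For a first-order reaction, t₁/₂ = ln(2)/k
Step 2: t₁/₂ = ln(2)/0.065
Step 3: t₁/₂ = 0.6931/0.065 = 10.66 min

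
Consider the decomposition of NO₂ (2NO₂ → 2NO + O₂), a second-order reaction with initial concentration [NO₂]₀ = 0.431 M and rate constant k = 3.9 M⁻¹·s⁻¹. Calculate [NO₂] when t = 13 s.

0.01886 M

Step 1: For a second-order reaction: 1/[NO₂] = 1/[NO₂]₀ + kt
Step 2: 1/[NO₂] = 1/0.431 + 3.9 × 13
Step 3: 1/[NO₂] = 2.32 + 50.7 = 53.02
Step 4: [NO₂] = 1/53.02 = 0.01886 M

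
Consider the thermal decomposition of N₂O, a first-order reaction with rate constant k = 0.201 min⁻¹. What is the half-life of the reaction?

3.448 min

Step 1: For a first-order reaction, t₁/₂ = ln(2)/k
Step 2: t₁/₂ = ln(2)/0.201
Step 3: t₁/₂ = 0.6931/0.201 = 3.448 min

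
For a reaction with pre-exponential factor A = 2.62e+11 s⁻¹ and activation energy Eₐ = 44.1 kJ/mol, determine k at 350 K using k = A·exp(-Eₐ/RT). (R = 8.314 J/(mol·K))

6.86e+04 s⁻¹

Step 1: Use the Arrhenius equation: k = A × exp(-Eₐ/RT)
Step 2: Convert Eₐ to J/mol: 44.1 kJ/mol = 44100 J/mol
Step 3: Calculate the exponent: -Eₐ/(RT) = -44100/(8.314 × 350) = -15.15516
Step 4: k = 2.62e+11 × exp(-15.15516)
Step 5: k = 2.62e+11 × 2.61937e-07 = 6.8627e+04 s⁻¹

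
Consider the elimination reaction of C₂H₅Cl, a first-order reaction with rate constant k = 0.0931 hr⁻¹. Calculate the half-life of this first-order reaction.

7.445 hr

Step 1: For a first-order reaction, t₁/₂ = ln(2)/k
Step 2: t₁/₂ = ln(2)/0.0931
Step 3: t₁/₂ = 0.6931/0.0931 = 7.445 hr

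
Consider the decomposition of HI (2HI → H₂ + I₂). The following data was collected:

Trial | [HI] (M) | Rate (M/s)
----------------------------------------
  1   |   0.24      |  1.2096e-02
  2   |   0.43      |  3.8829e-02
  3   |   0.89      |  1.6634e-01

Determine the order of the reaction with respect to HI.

second order (2)

Step 1: Compare trials to find order n where rate₂/rate₁ = ([HI]₂/[HI]₁)^n
Step 2: rate₂/rate₁ = 3.8829e-02/1.2096e-02 = 3.21
Step 3: [HI]₂/[HI]₁ = 0.43/0.24 = 1.792
Step 4: n = ln(3.21)/ln(1.792) = 2.00 ≈ 2
Step 5: The reaction is second order in HI.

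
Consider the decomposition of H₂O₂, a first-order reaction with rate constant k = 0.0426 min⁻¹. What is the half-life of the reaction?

16.27 min

Step 1: For a first-order reaction, t₁/₂ = ln(2)/k
Step 2: t₁/₂ = ln(2)/0.0426
Step 3: t₁/₂ = 0.6931/0.0426 = 16.27 min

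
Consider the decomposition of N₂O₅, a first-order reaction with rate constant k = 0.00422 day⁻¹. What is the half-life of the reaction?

164.3 day

Step 1: For a first-order reaction, t₁/₂ = ln(2)/k
Step 2: t₁/₂ = ln(2)/0.00422
Step 3: t₁/₂ = 0.6931/0.00422 = 164.3 day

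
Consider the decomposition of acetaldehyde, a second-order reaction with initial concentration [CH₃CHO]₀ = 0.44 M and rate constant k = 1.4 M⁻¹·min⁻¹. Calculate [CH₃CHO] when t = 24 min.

0.02788 M

Step 1: For a second-order reaction: 1/[CH₃CHO] = 1/[CH₃CHO]₀ + kt
Step 2: 1/[CH₃CHO] = 1/0.44 + 1.4 × 24
Step 3: 1/[CH₃CHO] = 2.273 + 33.6 = 35.87
Step 4: [CH₃CHO] = 1/35.87 = 0.02788 M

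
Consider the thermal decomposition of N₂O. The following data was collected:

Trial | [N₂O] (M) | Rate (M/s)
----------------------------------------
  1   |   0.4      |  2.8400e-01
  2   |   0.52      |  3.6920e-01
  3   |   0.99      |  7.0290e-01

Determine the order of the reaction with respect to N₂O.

first order (1)

Step 1: Compare trials to find order n where rate₂/rate₁ = ([N₂O]₂/[N₂O]₁)^n
Step 2: rate₂/rate₁ = 3.6920e-01/2.8400e-01 = 1.3
Step 3: [N₂O]₂/[N₂O]₁ = 0.52/0.4 = 1.3
Step 4: n = ln(1.3)/ln(1.3) = 1.00 ≈ 1
Step 5: The reaction is first order in N₂O.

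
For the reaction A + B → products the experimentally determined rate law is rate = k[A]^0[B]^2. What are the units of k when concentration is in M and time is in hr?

M⁻¹·hr⁻¹

Step 1: Overall order = 0 + 2 = 2.
Step 2: rate has units M·hr⁻¹; [A]^0[B]^2 has units M^2.
Step 3: k = rate/([A]^0[B]^2), so units of k = M^(1-2)·hr⁻¹ = M⁻¹·hr⁻¹.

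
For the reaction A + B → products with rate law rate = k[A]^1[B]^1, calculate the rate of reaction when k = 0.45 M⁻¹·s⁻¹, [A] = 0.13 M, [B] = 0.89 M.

0.05207 M/s

Step 1: The rate law is rate = k[A]^1[B]^1
Step 2: Substitute: rate = 0.45 × (0.13)^1 × (0.89)^1
Step 3: rate = 0.45 × 0.13 × 0.89 = 0.052065 M/s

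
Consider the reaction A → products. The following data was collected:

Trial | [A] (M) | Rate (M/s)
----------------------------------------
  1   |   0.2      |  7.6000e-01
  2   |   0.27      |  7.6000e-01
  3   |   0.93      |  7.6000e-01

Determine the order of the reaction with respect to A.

zeroth order (0)

Step 1: Compare trials - when concentration changes, rate stays constant.
Step 2: rate₂/rate₁ = 7.6000e-01/7.6000e-01 = 1
Step 3: [A]₂/[A]₁ = 0.27/0.2 = 1.35
Step 4: Since rate ratio ≈ (conc ratio)^0, the reaction is zeroth order.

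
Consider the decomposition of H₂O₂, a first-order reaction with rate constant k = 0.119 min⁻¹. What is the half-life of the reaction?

5.825 min

Step 1: For a first-order reaction, t₁/₂ = ln(2)/k
Step 2: t₁/₂ = ln(2)/0.119
Step 3: t₁/₂ = 0.6931/0.119 = 5.825 min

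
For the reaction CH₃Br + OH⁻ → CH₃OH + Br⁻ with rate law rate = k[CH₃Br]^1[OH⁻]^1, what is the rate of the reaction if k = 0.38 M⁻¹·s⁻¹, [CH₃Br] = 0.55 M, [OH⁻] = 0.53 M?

0.1108 M/s

Step 1: The rate law is rate = k[CH₃Br]^1[OH⁻]^1
Step 2: Substitute: rate = 0.38 × (0.55)^1 × (0.53)^1
Step 3: rate = 0.38 × 0.55 × 0.53 = 0.11077 M/s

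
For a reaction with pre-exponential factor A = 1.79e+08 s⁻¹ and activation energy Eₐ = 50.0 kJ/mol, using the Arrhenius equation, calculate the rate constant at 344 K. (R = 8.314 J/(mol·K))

4.57e+00 s⁻¹

Step 1: Use the Arrhenius equation: k = A × exp(-Eₐ/RT)
Step 2: Convert Eₐ to J/mol: 50.0 kJ/mol = 50000 J/mol
Step 3: Calculate the exponent: -Eₐ/(RT) = -50000/(8.314 × 344) = -17.48242
Step 4: k = 1.79e+08 × exp(-17.48242)
Step 5: k = 1.79e+08 × 2.55553e-08 = 4.5744e+00 s⁻¹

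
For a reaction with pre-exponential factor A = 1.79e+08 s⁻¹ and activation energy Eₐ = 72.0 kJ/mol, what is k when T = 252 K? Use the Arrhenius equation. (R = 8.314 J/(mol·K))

2.13e-07 s⁻¹

Step 1: Use the Arrhenius equation: k = A × exp(-Eₐ/RT)
Step 2: Convert Eₐ to J/mol: 72.0 kJ/mol = 72000 J/mol
Step 3: Calculate the exponent: -Eₐ/(RT) = -72000/(8.314 × 252) = -34.36544
Step 4: k = 1.79e+08 × exp(-34.36544)
Step 5: k = 1.79e+08 × 1.18927e-15 = 2.1288e-07 s⁻¹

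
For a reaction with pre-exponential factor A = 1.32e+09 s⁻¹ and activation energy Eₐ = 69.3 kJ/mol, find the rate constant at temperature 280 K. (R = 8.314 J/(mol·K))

1.56e-04 s⁻¹

Step 1: Use the Arrhenius equation: k = A × exp(-Eₐ/RT)
Step 2: Convert Eₐ to J/mol: 69.3 kJ/mol = 69300 J/mol
Step 3: Calculate the exponent: -Eₐ/(RT) = -69300/(8.314 × 280) = -29.76906
Step 4: k = 1.32e+09 × exp(-29.76906)
Step 5: k = 1.32e+09 × 1.17886e-13 = 1.5561e-04 s⁻¹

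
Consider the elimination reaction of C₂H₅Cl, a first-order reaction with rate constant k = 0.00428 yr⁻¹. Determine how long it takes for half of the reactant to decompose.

162 yr

Step 1: For a first-order reaction, t₁/₂ = ln(2)/k
Step 2: t₁/₂ = ln(2)/0.00428
Step 3: t₁/₂ = 0.6931/0.00428 = 162 yr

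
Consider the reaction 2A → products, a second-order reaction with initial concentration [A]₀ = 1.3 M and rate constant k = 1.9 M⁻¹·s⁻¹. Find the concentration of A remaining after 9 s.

0.05596 M

Step 1: For a second-order reaction: 1/[A] = 1/[A]₀ + kt
Step 2: 1/[A] = 1/1.3 + 1.9 × 9
Step 3: 1/[A] = 0.7692 + 17.1 = 17.87
Step 4: [A] = 1/17.87 = 0.05596 M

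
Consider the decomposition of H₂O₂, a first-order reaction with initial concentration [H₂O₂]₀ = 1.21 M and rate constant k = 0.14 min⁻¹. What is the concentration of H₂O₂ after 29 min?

0.02087 M

Step 1: For a first-order reaction: [H₂O₂] = [H₂O₂]₀ × e^(-kt)
Step 2: [H₂O₂] = 1.21 × e^(-0.14 × 29)
Step 3: [H₂O₂] = 1.21 × e^(-4.06)
Step 4: [H₂O₂] = 1.21 × 0.017249 = 0.02087 M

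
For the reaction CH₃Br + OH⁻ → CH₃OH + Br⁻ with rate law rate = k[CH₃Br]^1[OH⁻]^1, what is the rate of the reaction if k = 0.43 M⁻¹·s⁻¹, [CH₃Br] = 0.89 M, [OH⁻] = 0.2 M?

0.07654 M/s

Step 1: The rate law is rate = k[CH₃Br]^1[OH⁻]^1
Step 2: Substitute: rate = 0.43 × (0.89)^1 × (0.2)^1
Step 3: rate = 0.43 × 0.89 × 0.2 = 0.07654 M/s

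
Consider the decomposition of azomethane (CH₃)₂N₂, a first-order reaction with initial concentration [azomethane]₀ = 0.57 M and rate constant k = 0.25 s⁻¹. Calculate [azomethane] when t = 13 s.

0.0221 M

Step 1: For a first-order reaction: [azomethane] = [azomethane]₀ × e^(-kt)
Step 2: [azomethane] = 0.57 × e^(-0.25 × 13)
Step 3: [azomethane] = 0.57 × e^(-3.25)
Step 4: [azomethane] = 0.57 × 0.0387742 = 0.0221 M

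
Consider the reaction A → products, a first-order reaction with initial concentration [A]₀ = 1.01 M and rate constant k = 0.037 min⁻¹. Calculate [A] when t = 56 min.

0.1272 M

Step 1: For a first-order reaction: [A] = [A]₀ × e^(-kt)
Step 2: [A] = 1.01 × e^(-0.037 × 56)
Step 3: [A] = 1.01 × e^(-2.072)
Step 4: [A] = 1.01 × 0.125934 = 0.1272 M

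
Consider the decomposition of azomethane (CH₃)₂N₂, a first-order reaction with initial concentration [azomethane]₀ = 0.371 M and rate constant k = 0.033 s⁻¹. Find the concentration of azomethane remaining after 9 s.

0.2757 M

Step 1: For a first-order reaction: [azomethane] = [azomethane]₀ × e^(-kt)
Step 2: [azomethane] = 0.371 × e^(-0.033 × 9)
Step 3: [azomethane] = 0.371 × e^(-0.297)
Step 4: [azomethane] = 0.371 × 0.743044 = 0.2757 M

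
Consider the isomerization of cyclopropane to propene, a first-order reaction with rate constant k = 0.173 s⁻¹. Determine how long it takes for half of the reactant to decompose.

4.007 s

Step 1: For a first-order reaction, t₁/₂ = ln(2)/k
Step 2: t₁/₂ = ln(2)/0.173
Step 3: t₁/₂ = 0.6931/0.173 = 4.007 s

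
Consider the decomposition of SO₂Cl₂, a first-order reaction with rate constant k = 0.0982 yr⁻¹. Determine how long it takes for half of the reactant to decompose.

7.059 yr

Step 1: For a first-order reaction, t₁/₂ = ln(2)/k
Step 2: t₁/₂ = ln(2)/0.0982
Step 3: t₁/₂ = 0.6931/0.0982 = 7.059 yr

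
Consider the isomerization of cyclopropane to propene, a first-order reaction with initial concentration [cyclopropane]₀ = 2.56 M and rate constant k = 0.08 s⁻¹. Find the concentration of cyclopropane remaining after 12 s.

0.9802 M

Step 1: For a first-order reaction: [cyclopropane] = [cyclopropane]₀ × e^(-kt)
Step 2: [cyclopropane] = 2.56 × e^(-0.08 × 12)
Step 3: [cyclopropane] = 2.56 × e^(-0.96)
Step 4: [cyclopropane] = 2.56 × 0.382893 = 0.9802 M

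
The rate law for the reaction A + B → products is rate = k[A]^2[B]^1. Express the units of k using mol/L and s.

(mol/L)⁻²·s⁻¹

Step 1: Overall order = 2 + 1 = 3.
Step 2: rate has units mol/L·s⁻¹; [A]^2[B]^1 has units (mol/L)^3.
Step 3: k = rate/([A]^2[B]^1), so units of k = (mol/L)^(1-3)·s⁻¹ = (mol/L)⁻²·s⁻¹.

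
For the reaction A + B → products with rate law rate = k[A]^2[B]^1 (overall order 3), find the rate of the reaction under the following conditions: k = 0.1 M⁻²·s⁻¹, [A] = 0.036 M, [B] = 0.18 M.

2.333e-05 M/s

Step 1: The rate law is rate = k[A]^2[B]^1, overall order = 2+1 = 3
Step 2: Substitute values: rate = 0.1 × (0.036)^2 × (0.18)^1
Step 3: rate = 0.1 × 0.001296 × 0.18 = 2.3328e-05 M/s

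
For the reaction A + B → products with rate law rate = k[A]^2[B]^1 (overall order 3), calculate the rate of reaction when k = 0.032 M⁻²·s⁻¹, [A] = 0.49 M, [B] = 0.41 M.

0.00315 M/s

Step 1: The rate law is rate = k[A]^2[B]^1, overall order = 2+1 = 3
Step 2: Substitute values: rate = 0.032 × (0.49)^2 × (0.41)^1
Step 3: rate = 0.032 × 0.2401 × 0.41 = 0.00315011 M/s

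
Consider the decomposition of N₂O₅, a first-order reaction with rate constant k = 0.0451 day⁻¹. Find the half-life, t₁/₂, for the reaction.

15.37 day

Step 1: For a first-order reaction, t₁/₂ = ln(2)/k
Step 2: t₁/₂ = ln(2)/0.0451
Step 3: t₁/₂ = 0.6931/0.0451 = 15.37 day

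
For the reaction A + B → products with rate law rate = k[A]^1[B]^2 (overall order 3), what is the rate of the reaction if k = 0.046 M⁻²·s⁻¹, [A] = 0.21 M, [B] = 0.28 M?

0.0007573 M/s

Step 1: The rate law is rate = k[A]^1[B]^2, overall order = 1+2 = 3
Step 2: Substitute values: rate = 0.046 × (0.21)^1 × (0.28)^2
Step 3: rate = 0.046 × 0.21 × 0.0784 = 0.000757344 M/s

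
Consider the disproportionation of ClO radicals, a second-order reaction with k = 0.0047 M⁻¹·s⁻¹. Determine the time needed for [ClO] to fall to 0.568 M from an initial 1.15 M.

189.6 s

Step 1: For second-order: t = (1/[ClO] - 1/[ClO]₀)/k
Step 2: t = (1/0.568 - 1/1.15)/0.0047
Step 3: t = (1.761 - 0.8696)/0.0047
Step 4: t = 0.891/0.0047 = 189.6 s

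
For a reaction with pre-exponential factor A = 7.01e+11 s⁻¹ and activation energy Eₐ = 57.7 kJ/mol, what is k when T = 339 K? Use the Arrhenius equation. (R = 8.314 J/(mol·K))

9.01e+02 s⁻¹

Step 1: Use the Arrhenius equation: k = A × exp(-Eₐ/RT)
Step 2: Convert Eₐ to J/mol: 57.7 kJ/mol = 57700 J/mol
Step 3: Calculate the exponent: -Eₐ/(RT) = -57700/(8.314 × 339) = -20.47227
Step 4: k = 7.01e+11 × exp(-20.47227)
Step 5: k = 7.01e+11 × 1.28530e-09 = 9.0100e+02 s⁻¹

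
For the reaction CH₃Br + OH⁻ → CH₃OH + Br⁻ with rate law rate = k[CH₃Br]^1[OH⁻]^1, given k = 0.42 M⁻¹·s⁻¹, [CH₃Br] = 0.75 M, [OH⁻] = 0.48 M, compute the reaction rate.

0.1512 M/s

Step 1: The rate law is rate = k[CH₃Br]^1[OH⁻]^1
Step 2: Substitute: rate = 0.42 × (0.75)^1 × (0.48)^1
Step 3: rate = 0.42 × 0.75 × 0.48 = 0.1512 M/s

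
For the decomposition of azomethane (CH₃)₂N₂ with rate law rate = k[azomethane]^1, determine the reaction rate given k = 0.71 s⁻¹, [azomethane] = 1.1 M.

0.781 M/s

Step 1: Identify the rate law: rate = k[azomethane]^1
Step 2: Substitute values: rate = 0.71 × (1.1)^1
Step 3: Calculate: rate = 0.71 × 1.1 = 0.781 M/s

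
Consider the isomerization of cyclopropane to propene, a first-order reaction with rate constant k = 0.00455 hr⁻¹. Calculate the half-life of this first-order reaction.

152.3 hr

Step 1: For a first-order reaction, t₁/₂ = ln(2)/k
Step 2: t₁/₂ = ln(2)/0.00455
Step 3: t₁/₂ = 0.6931/0.00455 = 152.3 hr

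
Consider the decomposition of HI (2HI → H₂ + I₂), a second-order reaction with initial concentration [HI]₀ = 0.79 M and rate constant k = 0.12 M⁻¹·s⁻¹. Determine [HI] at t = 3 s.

0.6151 M

Step 1: For a second-order reaction: 1/[HI] = 1/[HI]₀ + kt
Step 2: 1/[HI] = 1/0.79 + 0.12 × 3
Step 3: 1/[HI] = 1.266 + 0.36 = 1.626
Step 4: [HI] = 1/1.626 = 0.6151 M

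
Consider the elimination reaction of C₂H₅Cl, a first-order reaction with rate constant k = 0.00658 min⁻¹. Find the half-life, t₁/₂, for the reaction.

105.3 min

Step 1: For a first-order reaction, t₁/₂ = ln(2)/k
Step 2: t₁/₂ = ln(2)/0.00658
Step 3: t₁/₂ = 0.6931/0.00658 = 105.3 min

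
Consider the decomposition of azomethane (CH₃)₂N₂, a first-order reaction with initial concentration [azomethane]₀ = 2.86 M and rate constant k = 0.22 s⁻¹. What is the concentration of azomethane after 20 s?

0.03511 M

Step 1: For a first-order reaction: [azomethane] = [azomethane]₀ × e^(-kt)
Step 2: [azomethane] = 2.86 × e^(-0.22 × 20)
Step 3: [azomethane] = 2.86 × e^(-4.4)
Step 4: [azomethane] = 2.86 × 0.0122773 = 0.03511 M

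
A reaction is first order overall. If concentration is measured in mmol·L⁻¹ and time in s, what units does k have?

s⁻¹

Step 1: For overall order n, rate = k × (concentration)^n.
Step 2: Rate has units mmol·L⁻¹·s⁻¹; concentration term has units (mmol·L⁻¹)^1.
Step 3: k = rate / (concentration)^n, so units of k = (mmol·L⁻¹)^(1-1)·s⁻¹ = s⁻¹.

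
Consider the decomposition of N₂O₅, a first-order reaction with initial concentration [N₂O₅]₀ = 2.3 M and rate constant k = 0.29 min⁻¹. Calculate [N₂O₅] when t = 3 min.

0.9636 M

Step 1: For a first-order reaction: [N₂O₅] = [N₂O₅]₀ × e^(-kt)
Step 2: [N₂O₅] = 2.3 × e^(-0.29 × 3)
Step 3: [N₂O₅] = 2.3 × e^(-0.87)
Step 4: [N₂O₅] = 2.3 × 0.418952 = 0.9636 M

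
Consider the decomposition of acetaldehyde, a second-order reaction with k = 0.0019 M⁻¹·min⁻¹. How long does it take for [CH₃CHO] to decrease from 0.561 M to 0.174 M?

2087 min

Step 1: For second-order: t = (1/[CH₃CHO] - 1/[CH₃CHO]₀)/k
Step 2: t = (1/0.174 - 1/0.561)/0.0019
Step 3: t = (5.747 - 1.783)/0.0019
Step 4: t = 3.965/0.0019 = 2087 min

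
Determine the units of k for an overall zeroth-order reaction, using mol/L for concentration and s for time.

mol/L·s⁻¹

Step 1: For overall order n, rate = k × (concentration)^n.
Step 2: Rate has units mol/L·s⁻¹; concentration term has units (mol/L)^0.
Step 3: k = rate / (concentration)^n, so units of k = (mol/L)^(1-0)·s⁻¹ = mol/L·s⁻¹.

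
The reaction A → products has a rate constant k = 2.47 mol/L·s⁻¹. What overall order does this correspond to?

zeroth order (0)

Step 1: The units of k for an nth-order reaction are (concentration)^(1-n)·(time)⁻¹.
Step 2: Here k has units mol/L·s⁻¹, so the concentration exponent is 1.
Step 3: 1 - n = 1 ⇒ n = 0. The reaction is zeroth order.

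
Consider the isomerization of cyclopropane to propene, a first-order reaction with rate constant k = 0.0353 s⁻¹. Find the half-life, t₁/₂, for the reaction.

19.64 s

Step 1: For a first-order reaction, t₁/₂ = ln(2)/k
Step 2: t₁/₂ = ln(2)/0.0353
Step 3: t₁/₂ = 0.6931/0.0353 = 19.64 s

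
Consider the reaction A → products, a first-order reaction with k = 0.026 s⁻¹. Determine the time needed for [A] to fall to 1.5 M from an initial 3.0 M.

26.66 s

Step 1: For first-order: t = ln([A]₀/[A])/k
Step 2: t = ln(3.0/1.5)/0.026
Step 3: t = ln(2)/0.026
Step 4: t = 0.6931/0.026 = 26.66 s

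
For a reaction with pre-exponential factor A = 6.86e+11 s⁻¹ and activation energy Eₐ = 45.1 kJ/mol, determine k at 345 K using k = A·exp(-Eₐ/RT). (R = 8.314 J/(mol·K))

1.02e+05 s⁻¹

Step 1: Use the Arrhenius equation: k = A × exp(-Eₐ/RT)
Step 2: Convert Eₐ to J/mol: 45.1 kJ/mol = 45100 J/mol
Step 3: Calculate the exponent: -Eₐ/(RT) = -45100/(8.314 × 345) = -15.72343
Step 4: k = 6.86e+11 × exp(-15.72343)
Step 5: k = 6.86e+11 × 1.48389e-07 = 1.0179e+05 s⁻¹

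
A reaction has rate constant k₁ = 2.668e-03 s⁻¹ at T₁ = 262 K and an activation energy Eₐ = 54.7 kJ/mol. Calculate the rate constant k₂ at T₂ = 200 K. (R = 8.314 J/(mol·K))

1.110e-06 s⁻¹

Step 1: Use the two-temperature Arrhenius form: ln(k₂/k₁) = -Eₐ/R × (1/T₂ - 1/T₁)
Step 2: Convert Eₐ to J/mol: 54.7 kJ/mol = 54700 J/mol
Step 3: 1/T₂ - 1/T₁ = 1/200 - 1/262 = 1.183206e-03 K⁻¹
Step 4: ln(k₂/k₁) = -54700/8.314 × 1.183206e-03 = -7.78462
Step 5: k₂ = k₁ × exp(-7.78462) = 2.668e-03 × 4.16085e-04 = 1.110e-06 s⁻¹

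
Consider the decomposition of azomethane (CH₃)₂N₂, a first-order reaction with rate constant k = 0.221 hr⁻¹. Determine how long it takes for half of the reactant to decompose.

3.136 hr

Step 1: For a first-order reaction, t₁/₂ = ln(2)/k
Step 2: t₁/₂ = ln(2)/0.221
Step 3: t₁/₂ = 0.6931/0.221 = 3.136 hr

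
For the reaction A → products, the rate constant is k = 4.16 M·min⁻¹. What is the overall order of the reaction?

zeroth order (0)

Step 1: The units of k for an nth-order reaction are (concentration)^(1-n)·(time)⁻¹.
Step 2: Here k has units M·min⁻¹, so the concentration exponent is 1.
Step 3: 1 - n = 1 ⇒ n = 0. The reaction is zeroth order.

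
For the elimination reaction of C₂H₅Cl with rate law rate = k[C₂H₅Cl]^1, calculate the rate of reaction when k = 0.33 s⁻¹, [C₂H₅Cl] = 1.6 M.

0.528 M/s

Step 1: Identify the rate law: rate = k[C₂H₅Cl]^1
Step 2: Substitute values: rate = 0.33 × (1.6)^1
Step 3: Calculate: rate = 0.33 × 1.6 = 0.528 M/s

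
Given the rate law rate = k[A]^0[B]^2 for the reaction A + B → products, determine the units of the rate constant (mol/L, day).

(mol/L)⁻¹·day⁻¹

Step 1: Overall order = 0 + 2 = 2.
Step 2: rate has units mol/L·day⁻¹; [A]^0[B]^2 has units (mol/L)^2.
Step 3: k = rate/([A]^0[B]^2), so units of k = (mol/L)^(1-2)·day⁻¹ = (mol/L)⁻¹·day⁻¹.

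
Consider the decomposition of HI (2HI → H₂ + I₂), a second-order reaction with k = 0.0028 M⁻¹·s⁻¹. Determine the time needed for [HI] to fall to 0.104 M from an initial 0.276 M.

2140 s

Step 1: For second-order: t = (1/[HI] - 1/[HI]₀)/k
Step 2: t = (1/0.104 - 1/0.276)/0.0028
Step 3: t = (9.615 - 3.623)/0.0028
Step 4: t = 5.992/0.0028 = 2140 s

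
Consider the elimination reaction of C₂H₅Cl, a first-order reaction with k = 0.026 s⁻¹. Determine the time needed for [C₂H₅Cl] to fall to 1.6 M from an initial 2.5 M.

17.16 s

Step 1: For first-order: t = ln([C₂H₅Cl]₀/[C₂H₅Cl])/k
Step 2: t = ln(2.5/1.6)/0.026
Step 3: t = ln(1.562)/0.026
Step 4: t = 0.4463/0.026 = 17.16 s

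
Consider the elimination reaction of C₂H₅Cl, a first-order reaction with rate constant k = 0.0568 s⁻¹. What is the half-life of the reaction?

12.2 s

Step 1: For a first-order reaction, t₁/₂ = ln(2)/k
Step 2: t₁/₂ = ln(2)/0.0568
Step 3: t₁/₂ = 0.6931/0.0568 = 12.2 s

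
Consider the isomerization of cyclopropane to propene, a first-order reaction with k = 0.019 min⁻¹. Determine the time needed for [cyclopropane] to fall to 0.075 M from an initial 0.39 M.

86.77 min

Step 1: For first-order: t = ln([cyclopropane]₀/[cyclopropane])/k
Step 2: t = ln(0.39/0.075)/0.019
Step 3: t = ln(5.2)/0.019
Step 4: t = 1.649/0.019 = 86.77 min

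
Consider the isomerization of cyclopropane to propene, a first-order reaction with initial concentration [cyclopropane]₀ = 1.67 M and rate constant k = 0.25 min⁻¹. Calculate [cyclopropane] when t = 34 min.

0.0003398 M

Step 1: For a first-order reaction: [cyclopropane] = [cyclopropane]₀ × e^(-kt)
Step 2: [cyclopropane] = 1.67 × e^(-0.25 × 34)
Step 3: [cyclopropane] = 1.67 × e^(-8.5)
Step 4: [cyclopropane] = 1.67 × 0.000203468 = 0.0003398 M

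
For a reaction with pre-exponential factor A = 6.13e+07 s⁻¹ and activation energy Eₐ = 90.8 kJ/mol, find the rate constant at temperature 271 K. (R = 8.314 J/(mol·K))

1.93e-10 s⁻¹

Step 1: Use the Arrhenius equation: k = A × exp(-Eₐ/RT)
Step 2: Convert Eₐ to J/mol: 90.8 kJ/mol = 90800 J/mol
Step 3: Calculate the exponent: -Eₐ/(RT) = -90800/(8.314 × 271) = -40.30014
Step 4: k = 6.13e+07 × exp(-40.30014)
Step 5: k = 6.13e+07 × 3.14682e-18 = 1.9290e-10 s⁻¹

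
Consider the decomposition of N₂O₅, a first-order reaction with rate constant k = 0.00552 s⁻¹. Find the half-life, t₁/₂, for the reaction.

125.6 s

Step 1: For a first-order reaction, t₁/₂ = ln(2)/k
Step 2: t₁/₂ = ln(2)/0.00552
Step 3: t₁/₂ = 0.6931/0.00552 = 125.6 s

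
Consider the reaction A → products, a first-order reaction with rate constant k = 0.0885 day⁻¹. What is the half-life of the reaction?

7.832 day

Step 1: For a first-order reaction, t₁/₂ = ln(2)/k
Step 2: t₁/₂ = ln(2)/0.0885
Step 3: t₁/₂ = 0.6931/0.0885 = 7.832 day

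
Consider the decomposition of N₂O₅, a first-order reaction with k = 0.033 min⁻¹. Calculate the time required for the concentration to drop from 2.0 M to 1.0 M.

21 min

Step 1: For first-order: t = ln([N₂O₅]₀/[N₂O₅])/k
Step 2: t = ln(2.0/1.0)/0.033
Step 3: t = ln(2)/0.033
Step 4: t = 0.6931/0.033 = 21 min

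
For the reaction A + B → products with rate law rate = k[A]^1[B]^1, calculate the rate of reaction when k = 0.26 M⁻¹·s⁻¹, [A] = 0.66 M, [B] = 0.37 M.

0.06349 M/s

Step 1: The rate law is rate = k[A]^1[B]^1
Step 2: Substitute: rate = 0.26 × (0.66)^1 × (0.37)^1
Step 3: rate = 0.26 × 0.66 × 0.37 = 0.063492 M/s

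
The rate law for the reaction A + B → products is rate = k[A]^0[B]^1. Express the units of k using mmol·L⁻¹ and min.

min⁻¹

Step 1: Overall order = 0 + 1 = 1.
Step 2: rate has units mmol·L⁻¹·min⁻¹; [A]^0[B]^1 has units (mmol·L⁻¹)^1.
Step 3: k = rate/([A]^0[B]^1), so units of k = (mmol·L⁻¹)^(1-1)·min⁻¹ = min⁻¹.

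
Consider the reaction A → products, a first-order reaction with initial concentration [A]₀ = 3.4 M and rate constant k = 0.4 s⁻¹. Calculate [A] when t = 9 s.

0.0929 M

Step 1: For a first-order reaction: [A] = [A]₀ × e^(-kt)
Step 2: [A] = 3.4 × e^(-0.4 × 9)
Step 3: [A] = 3.4 × e^(-3.6)
Step 4: [A] = 3.4 × 0.0273237 = 0.0929 M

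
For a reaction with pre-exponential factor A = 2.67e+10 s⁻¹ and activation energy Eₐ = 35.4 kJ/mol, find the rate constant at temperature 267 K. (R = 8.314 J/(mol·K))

3.17e+03 s⁻¹

Step 1: Use the Arrhenius equation: k = A × exp(-Eₐ/RT)
Step 2: Convert Eₐ to J/mol: 35.4 kJ/mol = 35400 J/mol
Step 3: Calculate the exponent: -Eₐ/(RT) = -35400/(8.314 × 267) = -15.94711
Step 4: k = 2.67e+10 × exp(-15.94711)
Step 5: k = 2.67e+10 × 1.18647e-07 = 3.1679e+03 s⁻¹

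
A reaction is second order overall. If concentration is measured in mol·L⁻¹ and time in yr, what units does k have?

(mol·L⁻¹)⁻¹·yr⁻¹

Step 1: For overall order n, rate = k × (concentration)^n.
Step 2: Rate has units mol·L⁻¹·yr⁻¹; concentration term has units (mol·L⁻¹)^2.
Step 3: k = rate / (concentration)^n, so units of k = (mol·L⁻¹)^(1-2)·yr⁻¹ = (mol·L⁻¹)⁻¹·yr⁻¹.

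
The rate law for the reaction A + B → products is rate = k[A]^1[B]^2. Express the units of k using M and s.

M⁻²·s⁻¹

Step 1: Overall order = 1 + 2 = 3.
Step 2: rate has units M·s⁻¹; [A]^1[B]^2 has units M^3.
Step 3: k = rate/([A]^1[B]^2), so units of k = M^(1-3)·s⁻¹ = M⁻²·s⁻¹.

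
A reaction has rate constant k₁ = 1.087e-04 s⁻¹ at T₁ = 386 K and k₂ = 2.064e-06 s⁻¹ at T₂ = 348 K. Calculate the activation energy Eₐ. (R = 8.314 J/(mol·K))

116.5 kJ/mol

Step 1: Use the two-temperature Arrhenius form: ln(k₂/k₁) = -Eₐ/R × (1/T₂ - 1/T₁)
Step 2: ln(k₂/k₁) = ln(2.064e-06/1.087e-04) = ln(0.018988) = -3.96395
Step 3: 1/T₂ - 1/T₁ = 1/348 - 1/386 = 2.828896e-04 K⁻¹
Step 4: Eₐ = -R × ln(k₂/k₁) / (1/T₂ - 1/T₁) = -8.314 × -3.96395 / 2.828896e-04
Step 5: Eₐ = 1.1650e+05 J/mol = 116.5 kJ/mol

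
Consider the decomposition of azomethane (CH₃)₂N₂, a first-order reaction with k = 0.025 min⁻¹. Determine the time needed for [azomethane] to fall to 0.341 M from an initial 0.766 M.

32.37 min

Step 1: For first-order: t = ln([azomethane]₀/[azomethane])/k
Step 2: t = ln(0.766/0.341)/0.025
Step 3: t = ln(2.246)/0.025
Step 4: t = 0.8093/0.025 = 32.37 min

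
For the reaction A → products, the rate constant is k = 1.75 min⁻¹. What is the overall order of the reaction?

first order (1)

Step 1: The units of k for an nth-order reaction are (concentration)^(1-n)·(time)⁻¹.
Step 2: Here k has units min⁻¹, so the concentration exponent is 0.
Step 3: 1 - n = 0 ⇒ n = 1. The reaction is first order.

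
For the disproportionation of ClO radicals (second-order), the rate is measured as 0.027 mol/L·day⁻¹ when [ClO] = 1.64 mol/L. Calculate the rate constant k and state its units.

0.01004 (mol/L)⁻¹·day⁻¹

Step 1: rate = k[ClO]^2, so k = rate / [ClO]^2.
Step 2: k = 0.027 / (1.64)^2 = 0.027 / 2.69.
Step 3: k = 0.01004 (mol/L)⁻¹·day⁻¹.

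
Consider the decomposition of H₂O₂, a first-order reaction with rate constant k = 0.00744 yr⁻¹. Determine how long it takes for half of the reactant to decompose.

93.16 yr

Step 1: For a first-order reaction, t₁/₂ = ln(2)/k
Step 2: t₁/₂ = ln(2)/0.00744
Step 3: t₁/₂ = 0.6931/0.00744 = 93.16 yr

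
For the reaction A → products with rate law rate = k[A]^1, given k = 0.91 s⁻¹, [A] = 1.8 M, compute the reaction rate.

1.638 M/s

Step 1: Identify the rate law: rate = k[A]^1
Step 2: Substitute values: rate = 0.91 × (1.8)^1
Step 3: Calculate: rate = 0.91 × 1.8 = 1.638 M/s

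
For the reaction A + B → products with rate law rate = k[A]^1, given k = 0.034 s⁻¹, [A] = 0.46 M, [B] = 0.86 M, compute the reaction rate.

0.01564 M/s

Step 1: The rate law is rate = k[A]^1
Step 2: Note that the rate does not depend on [B] (zero order in B).
Step 3: rate = 0.034 × (0.46)^1 = 0.01564 M/s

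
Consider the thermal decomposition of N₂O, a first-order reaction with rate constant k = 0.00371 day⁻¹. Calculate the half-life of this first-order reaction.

186.8 day

Step 1: For a first-order reaction, t₁/₂ = ln(2)/k
Step 2: t₁/₂ = ln(2)/0.00371
Step 3: t₁/₂ = 0.6931/0.00371 = 186.8 day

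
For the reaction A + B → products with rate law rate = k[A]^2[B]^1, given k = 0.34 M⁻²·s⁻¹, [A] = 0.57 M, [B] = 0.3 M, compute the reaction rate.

0.03314 M/s

Step 1: The rate law is rate = k[A]^2[B]^1
Step 2: Substitute: rate = 0.34 × (0.57)^2 × (0.3)^1
Step 3: rate = 0.34 × 0.3249 × 0.3 = 0.0331398 M/s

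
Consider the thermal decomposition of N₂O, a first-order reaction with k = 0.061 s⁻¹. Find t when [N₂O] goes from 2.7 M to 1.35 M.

11.36 s

Step 1: For first-order: t = ln([N₂O]₀/[N₂O])/k
Step 2: t = ln(2.7/1.35)/0.061
Step 3: t = ln(2)/0.061
Step 4: t = 0.6931/0.061 = 11.36 s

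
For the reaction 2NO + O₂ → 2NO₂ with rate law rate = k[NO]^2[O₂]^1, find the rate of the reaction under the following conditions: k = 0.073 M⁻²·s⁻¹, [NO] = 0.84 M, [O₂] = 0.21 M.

0.01082 M/s

Step 1: The rate law is rate = k[NO]^2[O₂]^1
Step 2: Substitute: rate = 0.073 × (0.84)^2 × (0.21)^1
Step 3: rate = 0.073 × 0.7056 × 0.21 = 0.0108168 M/s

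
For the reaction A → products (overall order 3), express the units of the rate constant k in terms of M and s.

M⁻²·s⁻¹

Step 1: For overall order n, rate = k × (concentration)^n.
Step 2: Rate has units M·s⁻¹; concentration term has units M^3.
Step 3: k = rate / (concentration)^n, so units of k = M^(1-3)·s⁻¹ = M⁻²·s⁻¹.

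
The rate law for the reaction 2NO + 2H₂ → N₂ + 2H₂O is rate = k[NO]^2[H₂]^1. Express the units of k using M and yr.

M⁻²·yr⁻¹

Step 1: Overall order = 2 + 1 = 3.
Step 2: rate has units M·yr⁻¹; [NO]^2[H₂]^1 has units M^3.
Step 3: k = rate/([NO]^2[H₂]^1), so units of k = M^(1-3)·yr⁻¹ = M⁻²·yr⁻¹.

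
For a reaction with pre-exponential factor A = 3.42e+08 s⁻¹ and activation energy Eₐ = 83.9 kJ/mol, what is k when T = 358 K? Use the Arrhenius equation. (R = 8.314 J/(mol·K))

1.96e-04 s⁻¹

Step 1: Use the Arrhenius equation: k = A × exp(-Eₐ/RT)
Step 2: Convert Eₐ to J/mol: 83.9 kJ/mol = 83900 J/mol
Step 3: Calculate the exponent: -Eₐ/(RT) = -83900/(8.314 × 358) = -28.18830
Step 4: k = 3.42e+08 × exp(-28.18830)
Step 5: k = 3.42e+08 × 5.72766e-13 = 1.9589e-04 s⁻¹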